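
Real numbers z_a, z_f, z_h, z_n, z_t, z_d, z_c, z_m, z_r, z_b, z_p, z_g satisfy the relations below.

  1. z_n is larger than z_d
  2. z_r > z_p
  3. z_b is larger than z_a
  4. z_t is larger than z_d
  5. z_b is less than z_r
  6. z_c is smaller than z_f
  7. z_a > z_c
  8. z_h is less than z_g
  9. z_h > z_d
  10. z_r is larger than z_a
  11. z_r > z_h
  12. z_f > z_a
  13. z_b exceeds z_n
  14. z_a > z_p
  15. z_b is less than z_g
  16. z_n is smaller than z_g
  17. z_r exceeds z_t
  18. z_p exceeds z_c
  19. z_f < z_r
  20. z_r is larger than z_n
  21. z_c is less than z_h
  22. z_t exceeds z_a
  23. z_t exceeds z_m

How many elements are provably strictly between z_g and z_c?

Chaining upward from z_c reaches: z_p, z_a, z_t, z_h, z_f, z_b, z_r.
Chaining downward from z_g reaches: z_d, z_p, z_a, z_h, z_n, z_b.
Strictly between z_c and z_g are those in both lists: z_p, z_a, z_h, z_b — 4 elements.

4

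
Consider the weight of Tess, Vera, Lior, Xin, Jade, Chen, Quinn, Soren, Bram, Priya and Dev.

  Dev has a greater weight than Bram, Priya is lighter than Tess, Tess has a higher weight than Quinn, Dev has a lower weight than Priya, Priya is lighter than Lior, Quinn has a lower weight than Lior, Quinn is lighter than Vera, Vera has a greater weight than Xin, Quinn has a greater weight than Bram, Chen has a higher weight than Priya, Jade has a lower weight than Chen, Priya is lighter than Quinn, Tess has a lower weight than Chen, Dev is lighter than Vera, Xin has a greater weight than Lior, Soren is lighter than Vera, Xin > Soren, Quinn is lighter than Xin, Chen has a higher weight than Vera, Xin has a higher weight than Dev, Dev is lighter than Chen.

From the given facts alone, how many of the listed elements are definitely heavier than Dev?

Directly above Dev: Priya, Xin, Vera, Chen.
One step further: Quinn, Lior, Tess (7 so far).
Nothing else is reachable above Dev; 7 in all.

7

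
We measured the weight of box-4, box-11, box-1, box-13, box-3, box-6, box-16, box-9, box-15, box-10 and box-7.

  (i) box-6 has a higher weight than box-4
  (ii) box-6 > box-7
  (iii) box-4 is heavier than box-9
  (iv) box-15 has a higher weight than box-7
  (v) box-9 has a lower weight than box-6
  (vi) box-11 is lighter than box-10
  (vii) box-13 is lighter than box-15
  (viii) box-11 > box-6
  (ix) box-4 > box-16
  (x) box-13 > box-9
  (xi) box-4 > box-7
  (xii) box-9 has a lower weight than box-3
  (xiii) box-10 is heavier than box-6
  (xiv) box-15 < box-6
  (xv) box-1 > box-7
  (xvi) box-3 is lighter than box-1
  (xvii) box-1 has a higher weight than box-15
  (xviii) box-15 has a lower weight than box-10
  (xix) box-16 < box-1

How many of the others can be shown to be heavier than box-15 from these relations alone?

4

Directly above box-15: box-6, box-1, box-10.
One step further: box-11 (4 so far).
No other element is forced above box-15 by the given relations, so the count is 4.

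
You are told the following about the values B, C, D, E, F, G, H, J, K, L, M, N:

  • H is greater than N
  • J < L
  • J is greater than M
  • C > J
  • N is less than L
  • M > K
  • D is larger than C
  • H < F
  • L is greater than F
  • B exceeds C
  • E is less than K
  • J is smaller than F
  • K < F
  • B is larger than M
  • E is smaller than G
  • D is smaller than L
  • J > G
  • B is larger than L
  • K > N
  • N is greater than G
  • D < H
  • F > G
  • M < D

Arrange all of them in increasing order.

The consecutive links are each given: E < G; G < N; N < K; K < M; M < J; J < C; C < D; D < H; H < F; F < L; L < B.

E < G < N < K < M < J < C < D < H < F < L < B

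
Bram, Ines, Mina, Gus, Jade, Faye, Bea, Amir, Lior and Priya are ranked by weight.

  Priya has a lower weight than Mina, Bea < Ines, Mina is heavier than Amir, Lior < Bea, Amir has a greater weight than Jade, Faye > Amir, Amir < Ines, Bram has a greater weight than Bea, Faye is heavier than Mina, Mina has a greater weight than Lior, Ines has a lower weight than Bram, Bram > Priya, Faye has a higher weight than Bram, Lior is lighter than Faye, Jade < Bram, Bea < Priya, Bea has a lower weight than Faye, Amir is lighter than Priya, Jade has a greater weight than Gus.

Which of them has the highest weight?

Faye

Lior is not greatest since Lior < Mina; Gus is not greatest since Gus < Jade; Jade is not greatest since Jade < Bram; Amir is not greatest since Amir < Faye; Bea is not greatest since Bea < Faye; Ines is not greatest since Ines < Bram; Priya is not greatest since Priya < Mina; Bram is not greatest since Bram < Faye; Mina is not greatest since Mina < Faye.
Only Faye has nothing above it, so Faye is the highest weight.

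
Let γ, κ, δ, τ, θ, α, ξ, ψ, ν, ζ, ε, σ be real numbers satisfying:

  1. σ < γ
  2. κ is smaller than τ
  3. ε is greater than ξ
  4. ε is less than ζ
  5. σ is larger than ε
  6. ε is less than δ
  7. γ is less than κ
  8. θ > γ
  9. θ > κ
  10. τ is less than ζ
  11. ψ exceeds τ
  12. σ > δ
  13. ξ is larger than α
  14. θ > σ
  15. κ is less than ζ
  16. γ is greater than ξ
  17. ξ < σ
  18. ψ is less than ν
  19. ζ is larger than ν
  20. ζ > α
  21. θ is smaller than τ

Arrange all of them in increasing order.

The consecutive links are each given: α < ξ; ξ < ε; ε < δ; δ < σ; σ < γ; γ < κ; κ < θ; θ < τ; τ < ψ; ψ < ν; ν < ζ.

α < ξ < ε < δ < σ < γ < κ < θ < τ < ψ < ν < ζ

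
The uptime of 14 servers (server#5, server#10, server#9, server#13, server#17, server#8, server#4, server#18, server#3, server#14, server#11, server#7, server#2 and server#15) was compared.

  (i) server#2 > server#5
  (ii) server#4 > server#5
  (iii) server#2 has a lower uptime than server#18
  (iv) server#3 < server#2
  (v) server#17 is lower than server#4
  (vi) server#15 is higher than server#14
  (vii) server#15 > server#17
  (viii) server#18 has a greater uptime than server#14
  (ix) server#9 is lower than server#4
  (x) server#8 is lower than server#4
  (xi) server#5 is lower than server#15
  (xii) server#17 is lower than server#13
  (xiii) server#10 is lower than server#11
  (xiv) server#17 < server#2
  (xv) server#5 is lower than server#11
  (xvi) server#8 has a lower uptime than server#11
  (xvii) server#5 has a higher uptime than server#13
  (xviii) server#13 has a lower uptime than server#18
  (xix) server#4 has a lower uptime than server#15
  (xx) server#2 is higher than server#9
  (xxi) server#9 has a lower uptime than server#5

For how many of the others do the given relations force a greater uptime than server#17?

7

The elements the relations force above server#17 are server#13, server#5, server#4, server#2, server#18, server#11, server#15 — no chain reaches any other.
That is 7.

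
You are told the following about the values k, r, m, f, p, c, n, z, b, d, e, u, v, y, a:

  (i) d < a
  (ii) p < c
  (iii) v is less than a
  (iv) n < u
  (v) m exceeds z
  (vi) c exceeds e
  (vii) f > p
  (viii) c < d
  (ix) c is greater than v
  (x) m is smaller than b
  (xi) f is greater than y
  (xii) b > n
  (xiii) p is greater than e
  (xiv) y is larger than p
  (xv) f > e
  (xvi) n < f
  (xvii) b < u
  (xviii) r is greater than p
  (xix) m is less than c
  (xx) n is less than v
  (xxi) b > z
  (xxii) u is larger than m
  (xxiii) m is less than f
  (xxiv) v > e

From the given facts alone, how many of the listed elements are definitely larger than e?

8

Directly above e: p, v, c, f.
One step further: y, d, r, a (8 so far).
No other element is forced above e by the given relations, so the count is 8.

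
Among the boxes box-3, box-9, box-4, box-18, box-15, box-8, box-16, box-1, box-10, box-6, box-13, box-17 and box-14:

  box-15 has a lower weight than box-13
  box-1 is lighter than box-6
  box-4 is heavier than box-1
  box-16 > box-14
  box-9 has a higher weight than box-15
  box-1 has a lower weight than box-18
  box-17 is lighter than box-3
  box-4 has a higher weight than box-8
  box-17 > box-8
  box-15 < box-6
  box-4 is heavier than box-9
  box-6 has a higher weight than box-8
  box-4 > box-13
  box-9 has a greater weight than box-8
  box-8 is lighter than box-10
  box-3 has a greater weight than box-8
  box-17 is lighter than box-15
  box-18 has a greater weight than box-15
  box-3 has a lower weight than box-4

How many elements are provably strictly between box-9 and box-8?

2

Chaining upward from box-8 reaches: box-10, box-17, box-3, box-15, box-18, box-13, box-4, box-6.
Chaining downward from box-9 reaches: box-17, box-15.
Strictly between box-8 and box-9 are those in both lists: box-17, box-15 — 2 elements.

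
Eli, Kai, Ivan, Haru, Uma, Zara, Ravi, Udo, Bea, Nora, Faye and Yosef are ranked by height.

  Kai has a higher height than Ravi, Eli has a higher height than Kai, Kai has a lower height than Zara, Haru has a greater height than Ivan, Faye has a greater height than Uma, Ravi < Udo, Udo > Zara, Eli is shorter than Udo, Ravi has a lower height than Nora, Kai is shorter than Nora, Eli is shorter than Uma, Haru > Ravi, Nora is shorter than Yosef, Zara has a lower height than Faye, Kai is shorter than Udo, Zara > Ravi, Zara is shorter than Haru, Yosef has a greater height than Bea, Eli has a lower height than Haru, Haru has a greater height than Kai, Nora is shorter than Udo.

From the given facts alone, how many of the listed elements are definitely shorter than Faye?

5

From Faye the given relations immediately reach Zara, Uma.
From those, Ravi, Kai, Eli — 5 in total.
Nothing else is reachable below Faye; 5 in all.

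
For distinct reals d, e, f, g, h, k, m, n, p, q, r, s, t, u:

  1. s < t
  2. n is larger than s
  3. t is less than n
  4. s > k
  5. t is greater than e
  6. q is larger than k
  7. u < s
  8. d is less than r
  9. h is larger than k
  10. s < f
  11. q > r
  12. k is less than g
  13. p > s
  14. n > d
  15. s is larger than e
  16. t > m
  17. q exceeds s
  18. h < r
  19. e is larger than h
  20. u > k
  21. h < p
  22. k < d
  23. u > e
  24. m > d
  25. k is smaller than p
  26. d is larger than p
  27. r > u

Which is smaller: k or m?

k

Link the given pairs in sequence: k < h; h < e; e < u; u < s; s < p; p < d; d < m.
Together: k < h < e < u < s < p < d < m.
So k < m; k is the smaller of the two.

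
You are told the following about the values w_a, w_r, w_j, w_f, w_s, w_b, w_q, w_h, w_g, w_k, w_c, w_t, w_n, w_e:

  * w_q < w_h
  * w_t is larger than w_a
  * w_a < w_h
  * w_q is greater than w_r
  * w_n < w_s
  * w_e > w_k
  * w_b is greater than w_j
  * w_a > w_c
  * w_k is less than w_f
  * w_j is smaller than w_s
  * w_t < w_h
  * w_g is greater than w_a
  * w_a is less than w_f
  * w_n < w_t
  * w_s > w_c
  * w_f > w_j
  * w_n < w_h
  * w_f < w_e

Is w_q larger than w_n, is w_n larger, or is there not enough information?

Following every chain through w_n: above w_n we get w_s, w_t, w_h.
w_q is not reached, and no chain runs the other way from w_q to w_n.
So the given relations leave the order of w_n and w_q undetermined.

undetermined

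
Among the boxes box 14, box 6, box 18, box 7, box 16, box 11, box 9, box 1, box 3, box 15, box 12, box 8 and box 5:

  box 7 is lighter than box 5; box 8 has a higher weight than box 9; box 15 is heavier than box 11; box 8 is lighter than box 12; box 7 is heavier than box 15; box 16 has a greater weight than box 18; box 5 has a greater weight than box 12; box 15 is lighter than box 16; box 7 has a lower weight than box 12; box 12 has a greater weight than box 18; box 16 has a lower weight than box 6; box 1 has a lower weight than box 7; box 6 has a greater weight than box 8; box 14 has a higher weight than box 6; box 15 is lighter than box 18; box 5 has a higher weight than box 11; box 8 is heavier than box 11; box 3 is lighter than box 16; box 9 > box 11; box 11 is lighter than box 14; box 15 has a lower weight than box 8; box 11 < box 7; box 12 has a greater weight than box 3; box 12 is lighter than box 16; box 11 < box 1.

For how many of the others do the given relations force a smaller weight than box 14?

11

The elements the relations force below box 14 are box 11, box 3, box 9, box 15, box 1, box 18, box 8, box 7, box 12, box 16, box 6 — no chain reaches any other.
That is 11.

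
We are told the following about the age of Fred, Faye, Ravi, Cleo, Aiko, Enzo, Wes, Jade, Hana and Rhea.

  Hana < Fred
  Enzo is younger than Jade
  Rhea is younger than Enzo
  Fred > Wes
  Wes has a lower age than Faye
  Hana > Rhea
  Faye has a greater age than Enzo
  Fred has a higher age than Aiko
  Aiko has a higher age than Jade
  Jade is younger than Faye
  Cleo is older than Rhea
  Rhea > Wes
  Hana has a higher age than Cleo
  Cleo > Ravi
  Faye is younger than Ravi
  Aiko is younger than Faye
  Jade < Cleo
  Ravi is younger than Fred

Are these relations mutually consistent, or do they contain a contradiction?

Every relation is compatible with Wes < Rhea < Enzo < Jade < Aiko < Faye < Ravi < Cleo < Hana < Fred; the set is consistent.

consistent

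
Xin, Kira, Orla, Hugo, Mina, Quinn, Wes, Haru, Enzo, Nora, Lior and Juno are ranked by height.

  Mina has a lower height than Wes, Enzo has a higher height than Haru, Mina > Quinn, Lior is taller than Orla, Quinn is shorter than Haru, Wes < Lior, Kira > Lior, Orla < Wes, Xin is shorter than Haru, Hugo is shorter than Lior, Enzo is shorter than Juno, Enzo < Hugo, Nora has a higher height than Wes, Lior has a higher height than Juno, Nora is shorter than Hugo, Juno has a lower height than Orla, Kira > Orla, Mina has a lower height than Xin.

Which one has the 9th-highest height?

Haru

The consecutive relations fix a unique order: Quinn < Mina < Xin < Haru < Enzo < Juno < Orla < Wes < Nora < Hugo < Lior < Kira.
Counting 9 from the largest end gives Haru.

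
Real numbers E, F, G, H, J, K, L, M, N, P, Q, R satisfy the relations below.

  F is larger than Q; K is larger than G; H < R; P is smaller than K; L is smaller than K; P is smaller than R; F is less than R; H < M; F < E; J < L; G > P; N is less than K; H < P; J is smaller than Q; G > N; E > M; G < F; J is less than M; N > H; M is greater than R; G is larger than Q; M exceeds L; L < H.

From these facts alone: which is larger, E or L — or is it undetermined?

L < H and H < N give L < N.
With N < G: L < H < N < G.
Then G < F extends the chain to F.
With F < R: L < H < N < G < F < R.
Then R < M extends the chain to M.
With M < E: L < H < N < G < F < R < M < E.
So E is larger.

E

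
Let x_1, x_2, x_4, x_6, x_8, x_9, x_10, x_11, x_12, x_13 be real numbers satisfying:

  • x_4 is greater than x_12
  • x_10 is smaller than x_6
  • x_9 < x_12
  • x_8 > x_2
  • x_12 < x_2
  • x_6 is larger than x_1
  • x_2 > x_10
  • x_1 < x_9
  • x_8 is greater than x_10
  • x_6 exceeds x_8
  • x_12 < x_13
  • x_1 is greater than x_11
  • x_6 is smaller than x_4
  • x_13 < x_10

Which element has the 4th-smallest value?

Chaining the given pairs: x_11 < x_1 < x_9 < x_12 < x_13 < x_10 < x_2 < x_8 < x_6 < x_4.
Counting 4 from the smallest end gives x_12.

x_12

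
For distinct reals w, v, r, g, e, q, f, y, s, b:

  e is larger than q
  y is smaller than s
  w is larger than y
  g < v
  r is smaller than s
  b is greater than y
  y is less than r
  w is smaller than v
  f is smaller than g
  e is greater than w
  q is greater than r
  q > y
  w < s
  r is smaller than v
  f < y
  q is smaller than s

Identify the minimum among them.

Chaining upward from f: directly above it, y, g; then b, r, w, v, q, s; then e.
That covers every other element, and nothing is given below f, so f is the minimum.

f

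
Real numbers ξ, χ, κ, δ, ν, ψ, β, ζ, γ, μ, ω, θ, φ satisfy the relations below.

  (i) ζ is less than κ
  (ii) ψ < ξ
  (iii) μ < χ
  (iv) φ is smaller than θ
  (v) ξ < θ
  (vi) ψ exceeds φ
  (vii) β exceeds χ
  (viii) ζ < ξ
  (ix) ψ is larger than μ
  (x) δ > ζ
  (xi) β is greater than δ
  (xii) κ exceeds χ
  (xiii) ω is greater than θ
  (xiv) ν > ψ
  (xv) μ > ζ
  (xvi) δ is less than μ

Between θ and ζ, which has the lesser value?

ζ

Chaining the given relations: ζ < δ < μ < ψ < ξ < θ.
So ζ < θ; ζ is the smaller of the two.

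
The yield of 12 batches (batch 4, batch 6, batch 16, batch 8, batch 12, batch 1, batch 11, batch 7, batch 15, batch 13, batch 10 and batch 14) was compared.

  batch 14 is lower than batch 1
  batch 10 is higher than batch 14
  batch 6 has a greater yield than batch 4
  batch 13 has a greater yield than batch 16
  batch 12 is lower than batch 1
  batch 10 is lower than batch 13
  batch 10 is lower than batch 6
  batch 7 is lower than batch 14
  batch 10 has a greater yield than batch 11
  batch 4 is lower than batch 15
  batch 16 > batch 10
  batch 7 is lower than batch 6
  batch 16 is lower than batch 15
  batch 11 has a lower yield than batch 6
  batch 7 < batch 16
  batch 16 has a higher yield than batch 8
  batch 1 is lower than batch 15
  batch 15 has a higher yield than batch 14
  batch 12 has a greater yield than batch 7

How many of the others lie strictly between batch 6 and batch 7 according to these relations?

Chaining upward from batch 7 reaches: batch 14, batch 10, batch 12, batch 1, batch 16, batch 13, batch 15.
Chaining downward from batch 6 reaches: batch 14, batch 11, batch 10, batch 4.
Strictly between batch 7 and batch 6 are those in both lists: batch 14, batch 10 — 2 elements.

2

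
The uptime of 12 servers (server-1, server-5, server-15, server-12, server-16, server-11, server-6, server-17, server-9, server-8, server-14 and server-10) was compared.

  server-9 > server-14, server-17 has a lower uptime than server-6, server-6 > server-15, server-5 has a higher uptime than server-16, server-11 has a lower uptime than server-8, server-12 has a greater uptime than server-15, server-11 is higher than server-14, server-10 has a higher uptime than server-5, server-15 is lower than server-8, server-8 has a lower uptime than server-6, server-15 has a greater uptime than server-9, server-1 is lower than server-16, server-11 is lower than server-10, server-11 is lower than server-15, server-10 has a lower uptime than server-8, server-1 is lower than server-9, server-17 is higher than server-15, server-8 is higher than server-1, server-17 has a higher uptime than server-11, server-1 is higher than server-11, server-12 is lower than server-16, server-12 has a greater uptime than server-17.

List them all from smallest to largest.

server-14 < server-11 < server-1 < server-9 < server-15 < server-17 < server-12 < server-16 < server-5 < server-10 < server-8 < server-6

Nothing is placed below server-14, so it is least; from there server-14 < server-11; server-11 < server-1; server-1 < server-9; server-9 < server-15; server-15 < server-17; server-17 < server-12; server-12 < server-16; server-16 < server-5; server-5 < server-10; server-10 < server-8; server-8 < server-6, each given directly.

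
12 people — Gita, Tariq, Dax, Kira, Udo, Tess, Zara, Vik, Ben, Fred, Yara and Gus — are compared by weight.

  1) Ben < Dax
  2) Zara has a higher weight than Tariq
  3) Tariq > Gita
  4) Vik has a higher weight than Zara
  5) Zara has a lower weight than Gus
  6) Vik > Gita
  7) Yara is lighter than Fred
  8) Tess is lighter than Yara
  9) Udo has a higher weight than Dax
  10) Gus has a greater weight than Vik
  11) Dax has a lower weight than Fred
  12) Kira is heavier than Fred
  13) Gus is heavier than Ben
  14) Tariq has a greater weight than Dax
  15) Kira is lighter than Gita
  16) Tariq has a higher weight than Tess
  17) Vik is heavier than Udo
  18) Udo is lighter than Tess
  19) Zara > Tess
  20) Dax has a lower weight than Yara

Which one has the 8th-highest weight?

The consecutive relations fix a unique order: Ben < Dax < Udo < Tess < Yara < Fred < Kira < Gita < Tariq < Zara < Vik < Gus.
Counting 8 from the largest end gives Yara.

Yara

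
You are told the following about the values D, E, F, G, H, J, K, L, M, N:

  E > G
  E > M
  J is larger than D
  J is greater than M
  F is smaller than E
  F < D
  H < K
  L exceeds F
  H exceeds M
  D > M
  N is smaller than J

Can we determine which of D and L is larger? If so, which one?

Following every chain through D: above D we get J; below D we get M, F.
L is not reached, and no chain runs the other way from L to D.
So the given relations leave the order of D and L undetermined.

undetermined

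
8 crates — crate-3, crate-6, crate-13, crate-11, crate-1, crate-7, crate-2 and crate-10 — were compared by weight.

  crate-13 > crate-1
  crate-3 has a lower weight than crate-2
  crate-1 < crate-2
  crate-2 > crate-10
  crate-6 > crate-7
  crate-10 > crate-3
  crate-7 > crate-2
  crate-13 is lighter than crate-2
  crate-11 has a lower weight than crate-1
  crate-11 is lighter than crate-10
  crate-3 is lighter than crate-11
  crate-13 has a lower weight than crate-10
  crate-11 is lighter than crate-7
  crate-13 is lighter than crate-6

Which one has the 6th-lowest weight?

Chaining the given pairs: crate-3 < crate-11 < crate-1 < crate-13 < crate-10 < crate-2 < crate-7 < crate-6.
The 6th smallest is crate-2.

crate-2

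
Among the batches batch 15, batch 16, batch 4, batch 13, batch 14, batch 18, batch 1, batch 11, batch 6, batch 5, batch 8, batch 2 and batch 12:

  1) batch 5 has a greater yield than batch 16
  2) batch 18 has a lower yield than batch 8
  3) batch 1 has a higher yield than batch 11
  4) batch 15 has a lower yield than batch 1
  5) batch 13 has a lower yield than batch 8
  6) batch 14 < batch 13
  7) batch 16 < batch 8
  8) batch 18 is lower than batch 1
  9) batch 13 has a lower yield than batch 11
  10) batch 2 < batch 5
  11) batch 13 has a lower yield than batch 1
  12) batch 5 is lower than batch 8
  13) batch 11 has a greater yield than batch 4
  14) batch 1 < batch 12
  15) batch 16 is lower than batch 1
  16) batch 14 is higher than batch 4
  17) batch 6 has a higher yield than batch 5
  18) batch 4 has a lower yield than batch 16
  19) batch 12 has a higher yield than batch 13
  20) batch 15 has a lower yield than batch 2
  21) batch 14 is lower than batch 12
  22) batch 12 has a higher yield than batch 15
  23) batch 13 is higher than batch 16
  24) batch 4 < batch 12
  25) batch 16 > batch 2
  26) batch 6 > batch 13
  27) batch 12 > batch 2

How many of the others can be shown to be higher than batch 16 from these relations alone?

From batch 16 the given relations immediately reach batch 13, batch 1, batch 5, batch 8.
From those, batch 11, batch 12, batch 6 — 7 in total.
No other element is forced above batch 16 by the given relations, so the count is 7.

7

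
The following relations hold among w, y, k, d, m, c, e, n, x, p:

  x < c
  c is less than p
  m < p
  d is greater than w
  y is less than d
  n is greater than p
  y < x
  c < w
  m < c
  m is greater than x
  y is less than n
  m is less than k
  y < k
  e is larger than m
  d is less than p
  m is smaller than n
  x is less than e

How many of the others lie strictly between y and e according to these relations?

The relations place y below e. An element lies strictly between them when it is forced above y and also forced below e.
Above y: {x, m, c, w, d, k, p, n}. Below e: {x, m}.
Intersection: {x, m} — 2.

2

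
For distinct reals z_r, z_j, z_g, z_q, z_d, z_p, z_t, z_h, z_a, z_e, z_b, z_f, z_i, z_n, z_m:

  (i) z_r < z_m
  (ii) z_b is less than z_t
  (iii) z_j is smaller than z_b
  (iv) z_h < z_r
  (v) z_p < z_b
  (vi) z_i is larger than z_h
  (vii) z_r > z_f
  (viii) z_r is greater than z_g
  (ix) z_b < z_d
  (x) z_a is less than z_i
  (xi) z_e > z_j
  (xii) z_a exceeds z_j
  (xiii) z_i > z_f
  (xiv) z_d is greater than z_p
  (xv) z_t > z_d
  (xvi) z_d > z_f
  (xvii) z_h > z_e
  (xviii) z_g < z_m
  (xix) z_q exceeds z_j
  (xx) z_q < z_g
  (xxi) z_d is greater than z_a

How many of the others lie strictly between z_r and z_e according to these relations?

1

The relations place z_e below z_r. An element lies strictly between them when it is forced above z_e and also forced below z_r.
Above z_e: {z_h, z_i, z_m}. Below z_r: {z_j, z_q, z_f, z_h, z_g}.
Intersection: {z_h} — 1.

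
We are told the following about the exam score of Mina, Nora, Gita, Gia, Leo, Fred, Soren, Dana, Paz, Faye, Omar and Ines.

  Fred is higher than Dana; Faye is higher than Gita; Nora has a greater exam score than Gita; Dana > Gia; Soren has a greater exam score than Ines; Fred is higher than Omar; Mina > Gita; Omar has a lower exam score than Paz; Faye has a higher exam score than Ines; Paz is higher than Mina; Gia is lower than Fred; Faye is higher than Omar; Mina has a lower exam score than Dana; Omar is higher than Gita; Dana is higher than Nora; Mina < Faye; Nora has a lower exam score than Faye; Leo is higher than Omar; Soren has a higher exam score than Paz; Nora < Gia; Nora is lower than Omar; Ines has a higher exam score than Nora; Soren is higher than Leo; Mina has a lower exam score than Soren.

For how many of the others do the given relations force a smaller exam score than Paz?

4

From Paz the given relations immediately reach Omar, Mina.
From those, Gita, Nora — 4 in total.
Nothing else is reachable below Paz; 4 in all.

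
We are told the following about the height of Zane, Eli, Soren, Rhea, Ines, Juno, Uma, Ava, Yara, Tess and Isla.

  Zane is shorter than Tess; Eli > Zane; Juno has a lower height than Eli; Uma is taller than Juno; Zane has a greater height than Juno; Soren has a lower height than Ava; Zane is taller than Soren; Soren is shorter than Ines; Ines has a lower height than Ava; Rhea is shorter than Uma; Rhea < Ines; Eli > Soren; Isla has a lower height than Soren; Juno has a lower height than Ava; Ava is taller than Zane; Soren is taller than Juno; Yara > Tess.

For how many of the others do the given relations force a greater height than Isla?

The elements the relations force above Isla are Soren, Zane, Ines, Tess, Yara, Ava, Eli — no chain reaches any other.
That is 7.

7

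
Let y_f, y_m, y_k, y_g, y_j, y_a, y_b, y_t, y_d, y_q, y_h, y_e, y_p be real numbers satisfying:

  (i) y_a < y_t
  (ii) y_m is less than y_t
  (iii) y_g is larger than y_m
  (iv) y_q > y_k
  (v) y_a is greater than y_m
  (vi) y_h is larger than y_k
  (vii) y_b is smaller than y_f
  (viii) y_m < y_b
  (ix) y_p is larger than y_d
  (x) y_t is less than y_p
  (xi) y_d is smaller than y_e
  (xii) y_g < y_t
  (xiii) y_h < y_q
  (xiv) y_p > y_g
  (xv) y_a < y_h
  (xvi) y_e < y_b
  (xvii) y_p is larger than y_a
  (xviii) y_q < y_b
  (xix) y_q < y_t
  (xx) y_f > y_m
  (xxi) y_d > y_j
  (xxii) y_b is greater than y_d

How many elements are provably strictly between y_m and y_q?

2

The relations place y_m below y_q. An element lies strictly between them when it is forced above y_m and also forced below y_q.
Above y_m: {y_a, y_h, y_g, y_t, y_b, y_p, y_f}. Below y_q: {y_a, y_k, y_h}.
Intersection: {y_a, y_h} — 2.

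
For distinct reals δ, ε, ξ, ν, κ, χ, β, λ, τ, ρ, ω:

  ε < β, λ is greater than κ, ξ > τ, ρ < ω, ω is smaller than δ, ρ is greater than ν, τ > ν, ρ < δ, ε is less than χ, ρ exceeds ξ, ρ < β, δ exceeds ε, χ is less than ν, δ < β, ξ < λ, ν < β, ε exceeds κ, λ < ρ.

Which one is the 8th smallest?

ρ

The consecutive relations fix a unique order: κ < ε < χ < ν < τ < ξ < λ < ρ < ω < δ < β.
The 8th smallest is ρ.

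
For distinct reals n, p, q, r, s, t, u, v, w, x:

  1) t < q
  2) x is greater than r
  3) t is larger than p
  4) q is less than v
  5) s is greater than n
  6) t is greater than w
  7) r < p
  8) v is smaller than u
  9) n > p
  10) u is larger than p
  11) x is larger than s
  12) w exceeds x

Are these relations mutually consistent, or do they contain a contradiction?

consistent

The single ordering r < p < n < s < x < w < t < q < v < u satisfies every listed relation, so no contradiction arises.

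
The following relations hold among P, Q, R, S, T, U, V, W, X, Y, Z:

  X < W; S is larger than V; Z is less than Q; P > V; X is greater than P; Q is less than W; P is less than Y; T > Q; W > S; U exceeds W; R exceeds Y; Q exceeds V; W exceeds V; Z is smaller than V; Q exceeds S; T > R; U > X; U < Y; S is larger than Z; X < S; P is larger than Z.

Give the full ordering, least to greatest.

Z < V < P < X < S < Q < W < U < Y < R < T

The consecutive links are each given: Z < V; V < P; P < X; X < S; S < Q; Q < W; W < U; U < Y; Y < R; R < T.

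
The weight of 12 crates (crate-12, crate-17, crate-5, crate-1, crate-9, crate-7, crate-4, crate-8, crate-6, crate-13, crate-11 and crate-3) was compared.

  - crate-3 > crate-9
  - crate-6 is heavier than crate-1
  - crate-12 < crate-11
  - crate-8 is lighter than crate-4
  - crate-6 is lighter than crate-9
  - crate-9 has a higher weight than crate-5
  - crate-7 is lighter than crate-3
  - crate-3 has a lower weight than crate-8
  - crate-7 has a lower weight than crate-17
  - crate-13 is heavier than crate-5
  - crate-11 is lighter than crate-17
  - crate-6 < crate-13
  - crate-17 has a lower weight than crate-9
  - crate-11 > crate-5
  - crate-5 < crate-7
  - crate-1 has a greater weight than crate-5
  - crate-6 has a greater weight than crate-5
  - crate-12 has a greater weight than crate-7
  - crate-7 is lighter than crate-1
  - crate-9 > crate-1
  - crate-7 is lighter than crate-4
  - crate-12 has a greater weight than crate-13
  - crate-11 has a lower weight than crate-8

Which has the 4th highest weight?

Chaining the given pairs: crate-5 < crate-7 < crate-1 < crate-6 < crate-13 < crate-12 < crate-11 < crate-17 < crate-9 < crate-3 < crate-8 < crate-4.
Counting 4 from the largest end gives crate-9.

crate-9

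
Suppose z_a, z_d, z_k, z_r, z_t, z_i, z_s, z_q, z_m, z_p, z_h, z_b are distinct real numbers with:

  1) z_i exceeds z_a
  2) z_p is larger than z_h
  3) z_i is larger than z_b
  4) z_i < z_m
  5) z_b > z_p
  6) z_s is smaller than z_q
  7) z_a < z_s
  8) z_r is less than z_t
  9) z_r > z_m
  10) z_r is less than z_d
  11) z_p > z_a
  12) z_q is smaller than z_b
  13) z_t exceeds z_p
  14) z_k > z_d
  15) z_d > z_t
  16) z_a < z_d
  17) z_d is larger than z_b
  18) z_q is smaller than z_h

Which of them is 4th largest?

z_r

Piecing the relations together gives one ordering: z_a < z_s < z_q < z_h < z_p < z_b < z_i < z_m < z_r < z_t < z_d < z_k.
The 4th largest is z_r.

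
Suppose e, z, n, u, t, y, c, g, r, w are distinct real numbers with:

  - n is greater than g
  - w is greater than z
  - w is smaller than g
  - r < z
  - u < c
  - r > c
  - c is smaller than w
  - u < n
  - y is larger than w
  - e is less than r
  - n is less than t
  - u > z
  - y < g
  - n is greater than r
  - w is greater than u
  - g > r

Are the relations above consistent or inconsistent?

inconsistent

We have c < r stated directly, yet also r < z < u < c by chaining the others — so r < c. Contradiction.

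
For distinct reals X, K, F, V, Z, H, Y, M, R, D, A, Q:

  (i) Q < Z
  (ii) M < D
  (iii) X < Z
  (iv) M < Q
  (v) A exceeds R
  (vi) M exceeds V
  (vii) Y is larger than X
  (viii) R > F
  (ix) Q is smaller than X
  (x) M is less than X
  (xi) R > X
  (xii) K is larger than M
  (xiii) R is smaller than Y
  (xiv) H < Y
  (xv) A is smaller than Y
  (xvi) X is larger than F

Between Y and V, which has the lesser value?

V < M and M < X give V < X.
With X < R: V < M < X < R.
With R < A: V < M < X < R < A.
With A < Y: V < M < X < R < A < Y.
So V < Y; V is the smaller of the two.

V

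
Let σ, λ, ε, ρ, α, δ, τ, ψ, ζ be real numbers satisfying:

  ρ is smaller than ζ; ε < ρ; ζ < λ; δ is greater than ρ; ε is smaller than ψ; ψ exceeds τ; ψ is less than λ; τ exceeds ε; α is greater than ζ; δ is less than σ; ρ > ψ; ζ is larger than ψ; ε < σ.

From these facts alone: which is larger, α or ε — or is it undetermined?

ε < τ and τ < ψ give ε < ψ.
With ψ < ρ: ε < τ < ψ < ρ.
Then ρ < ζ extends the chain to ζ.
With ζ < α: ε < τ < ψ < ρ < ζ < α.
So α is larger.

α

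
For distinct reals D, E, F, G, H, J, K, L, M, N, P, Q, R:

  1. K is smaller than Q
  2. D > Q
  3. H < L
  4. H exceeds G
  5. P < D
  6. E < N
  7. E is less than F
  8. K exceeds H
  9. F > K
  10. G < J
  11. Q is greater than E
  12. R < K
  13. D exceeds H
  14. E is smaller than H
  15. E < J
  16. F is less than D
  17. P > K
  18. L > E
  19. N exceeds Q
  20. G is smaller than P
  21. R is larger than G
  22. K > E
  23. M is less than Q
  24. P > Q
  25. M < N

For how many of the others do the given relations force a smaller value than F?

The elements the relations force below F are E, G, R, H, K — no chain reaches any other.
That is 5.

5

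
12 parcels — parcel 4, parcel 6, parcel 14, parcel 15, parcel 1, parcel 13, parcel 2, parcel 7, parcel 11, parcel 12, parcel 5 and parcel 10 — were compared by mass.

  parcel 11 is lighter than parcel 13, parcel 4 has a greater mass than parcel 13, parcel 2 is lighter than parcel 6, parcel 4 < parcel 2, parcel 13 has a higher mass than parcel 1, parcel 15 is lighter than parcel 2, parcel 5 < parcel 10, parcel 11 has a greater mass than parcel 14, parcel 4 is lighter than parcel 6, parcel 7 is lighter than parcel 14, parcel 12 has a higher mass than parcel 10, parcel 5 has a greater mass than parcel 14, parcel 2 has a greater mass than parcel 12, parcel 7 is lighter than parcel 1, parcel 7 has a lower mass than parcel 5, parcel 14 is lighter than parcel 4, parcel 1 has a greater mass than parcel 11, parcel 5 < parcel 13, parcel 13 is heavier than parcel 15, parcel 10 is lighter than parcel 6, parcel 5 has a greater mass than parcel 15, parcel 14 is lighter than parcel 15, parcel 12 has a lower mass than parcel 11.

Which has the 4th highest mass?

Piecing the relations together gives one ordering: parcel 7 < parcel 14 < parcel 15 < parcel 5 < parcel 10 < parcel 12 < parcel 11 < parcel 1 < parcel 13 < parcel 4 < parcel 2 < parcel 6.
Counting 4 from the largest end gives parcel 13.

parcel 13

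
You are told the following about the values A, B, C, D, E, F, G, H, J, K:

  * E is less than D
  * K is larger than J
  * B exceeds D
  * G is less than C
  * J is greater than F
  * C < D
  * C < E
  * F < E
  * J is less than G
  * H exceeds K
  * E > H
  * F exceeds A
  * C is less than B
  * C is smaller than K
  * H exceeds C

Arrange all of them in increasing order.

A < F < J < G < C < K < H < E < D < B

Each adjacent pair is fixed by a given relation: A < F; F < J; J < G; G < C; C < K; K < H; H < E; E < D; D < B. Chaining them end to end gives the full order.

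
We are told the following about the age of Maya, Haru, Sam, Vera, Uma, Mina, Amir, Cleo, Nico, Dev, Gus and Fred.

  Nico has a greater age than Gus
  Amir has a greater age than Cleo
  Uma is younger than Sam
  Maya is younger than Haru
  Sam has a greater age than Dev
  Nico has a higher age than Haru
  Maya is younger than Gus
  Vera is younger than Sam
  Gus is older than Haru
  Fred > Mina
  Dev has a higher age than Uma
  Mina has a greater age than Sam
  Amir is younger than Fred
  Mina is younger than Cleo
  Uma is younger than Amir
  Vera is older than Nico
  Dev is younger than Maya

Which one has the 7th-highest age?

The consecutive relations fix a unique order: Uma < Dev < Maya < Haru < Gus < Nico < Vera < Sam < Mina < Cleo < Amir < Fred.
The 7th largest is Nico.

Nico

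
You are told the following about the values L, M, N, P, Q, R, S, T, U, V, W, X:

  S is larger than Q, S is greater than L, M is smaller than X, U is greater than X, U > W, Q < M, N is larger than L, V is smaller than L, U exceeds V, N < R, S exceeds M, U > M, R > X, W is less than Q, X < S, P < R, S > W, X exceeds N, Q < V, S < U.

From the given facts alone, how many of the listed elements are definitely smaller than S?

Directly below S: W, Q, M, L, X.
One step further: V, N (7 so far).
No other element is forced below S by the given relations, so the count is 7.

7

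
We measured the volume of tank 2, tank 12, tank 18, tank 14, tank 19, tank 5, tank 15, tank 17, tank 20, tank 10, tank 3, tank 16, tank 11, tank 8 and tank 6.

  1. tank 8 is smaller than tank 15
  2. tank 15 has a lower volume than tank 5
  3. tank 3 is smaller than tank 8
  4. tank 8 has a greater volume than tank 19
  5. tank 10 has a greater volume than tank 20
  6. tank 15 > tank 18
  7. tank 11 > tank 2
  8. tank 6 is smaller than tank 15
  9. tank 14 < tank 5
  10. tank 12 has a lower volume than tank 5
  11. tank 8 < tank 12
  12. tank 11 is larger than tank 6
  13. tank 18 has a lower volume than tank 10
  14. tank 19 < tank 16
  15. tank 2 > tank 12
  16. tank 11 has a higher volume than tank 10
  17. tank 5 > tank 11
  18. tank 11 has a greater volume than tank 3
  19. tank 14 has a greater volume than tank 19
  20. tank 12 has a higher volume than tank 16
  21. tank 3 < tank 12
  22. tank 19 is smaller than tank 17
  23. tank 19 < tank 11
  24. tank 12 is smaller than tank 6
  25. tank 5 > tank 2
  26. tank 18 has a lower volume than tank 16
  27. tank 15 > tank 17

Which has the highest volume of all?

tank 19 is not greatest since tank 19 < tank 8; tank 14 is not greatest since tank 14 < tank 5; tank 18 is not greatest since tank 18 < tank 10; tank 20 is not greatest since tank 20 < tank 10; tank 3 is not greatest since tank 3 < tank 12; tank 10 is not greatest since tank 10 < tank 11; tank 17 is not greatest since tank 17 < tank 15; tank 16 is not greatest since tank 16 < tank 12; tank 8 is not greatest since tank 8 < tank 12; tank 12 is not greatest since tank 12 < tank 5; tank 2 is not greatest since tank 2 < tank 5; tank 6 is not greatest since tank 6 < tank 11; tank 15 is not greatest since tank 15 < tank 5; tank 11 is not greatest since tank 11 < tank 5.
Only tank 5 has nothing above it, so tank 5 is the highest volume.

tank 5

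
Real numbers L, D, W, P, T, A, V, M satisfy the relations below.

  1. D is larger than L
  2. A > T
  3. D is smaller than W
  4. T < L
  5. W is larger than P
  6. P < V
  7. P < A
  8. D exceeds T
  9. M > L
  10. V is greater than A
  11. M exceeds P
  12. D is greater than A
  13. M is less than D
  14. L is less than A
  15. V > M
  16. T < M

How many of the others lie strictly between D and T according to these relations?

The relations place T below D. An element lies strictly between them when it is forced above T and also forced below D.
Above T: {L, A, M, V, W}. Below D: {L, P, A, M}.
Intersection: {L, A, M} — 3.

3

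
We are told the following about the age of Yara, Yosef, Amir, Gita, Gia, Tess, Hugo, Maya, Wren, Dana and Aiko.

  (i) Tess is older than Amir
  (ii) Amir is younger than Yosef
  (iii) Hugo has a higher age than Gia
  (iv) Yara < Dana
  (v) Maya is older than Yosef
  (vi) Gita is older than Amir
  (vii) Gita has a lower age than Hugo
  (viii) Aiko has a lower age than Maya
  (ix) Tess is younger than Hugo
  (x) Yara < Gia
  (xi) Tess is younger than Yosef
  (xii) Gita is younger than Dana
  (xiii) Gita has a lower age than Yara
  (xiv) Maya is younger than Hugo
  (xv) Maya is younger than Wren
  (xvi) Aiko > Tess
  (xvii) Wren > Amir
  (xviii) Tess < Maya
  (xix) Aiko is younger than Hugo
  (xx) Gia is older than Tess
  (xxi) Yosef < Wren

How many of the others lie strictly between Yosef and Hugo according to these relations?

1

The relations place Yosef below Hugo. An element lies strictly between them when it is forced above Yosef and also forced below Hugo.
Above Yosef: {Maya, Wren}. Below Hugo: {Amir, Gita, Yara, Tess, Gia, Aiko, Maya}.
Intersection: {Maya} — 1.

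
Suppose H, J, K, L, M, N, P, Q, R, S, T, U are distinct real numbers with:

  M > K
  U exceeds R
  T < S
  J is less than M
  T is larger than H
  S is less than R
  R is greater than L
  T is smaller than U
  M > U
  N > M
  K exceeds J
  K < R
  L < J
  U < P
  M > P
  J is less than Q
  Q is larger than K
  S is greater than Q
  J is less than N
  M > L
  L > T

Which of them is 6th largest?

The consecutive relations fix a unique order: H < T < L < J < K < Q < S < R < U < P < M < N.
Counting 6 from the largest end gives S.

S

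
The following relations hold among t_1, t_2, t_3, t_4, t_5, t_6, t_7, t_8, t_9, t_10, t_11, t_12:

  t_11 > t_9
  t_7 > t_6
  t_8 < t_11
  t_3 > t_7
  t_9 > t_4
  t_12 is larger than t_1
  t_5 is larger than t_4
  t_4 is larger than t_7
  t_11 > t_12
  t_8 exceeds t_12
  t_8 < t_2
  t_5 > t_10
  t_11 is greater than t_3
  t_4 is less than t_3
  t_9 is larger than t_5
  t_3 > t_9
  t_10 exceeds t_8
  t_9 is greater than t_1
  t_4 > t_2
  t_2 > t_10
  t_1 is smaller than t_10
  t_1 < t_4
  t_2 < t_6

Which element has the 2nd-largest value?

t_3

Piecing the relations together gives one ordering: t_1 < t_12 < t_8 < t_10 < t_2 < t_6 < t_7 < t_4 < t_5 < t_9 < t_3 < t_11.
The 2nd largest is t_3.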